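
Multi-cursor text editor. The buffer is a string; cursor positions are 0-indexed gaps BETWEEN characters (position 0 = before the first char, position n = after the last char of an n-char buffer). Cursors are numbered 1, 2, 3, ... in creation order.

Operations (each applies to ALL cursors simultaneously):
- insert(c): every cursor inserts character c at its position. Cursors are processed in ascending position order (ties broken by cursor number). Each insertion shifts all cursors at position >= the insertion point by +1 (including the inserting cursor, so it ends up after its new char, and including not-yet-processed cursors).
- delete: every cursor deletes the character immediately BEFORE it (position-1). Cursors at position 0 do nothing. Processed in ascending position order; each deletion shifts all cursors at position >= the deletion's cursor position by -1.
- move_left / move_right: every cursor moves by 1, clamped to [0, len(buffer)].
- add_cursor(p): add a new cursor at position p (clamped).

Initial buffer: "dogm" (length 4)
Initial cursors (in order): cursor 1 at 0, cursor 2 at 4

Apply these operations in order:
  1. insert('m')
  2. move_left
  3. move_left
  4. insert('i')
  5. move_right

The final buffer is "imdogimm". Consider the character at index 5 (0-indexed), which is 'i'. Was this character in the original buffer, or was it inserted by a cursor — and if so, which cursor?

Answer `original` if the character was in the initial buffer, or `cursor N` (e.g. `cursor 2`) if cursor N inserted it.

After op 1 (insert('m')): buffer="mdogmm" (len 6), cursors c1@1 c2@6, authorship 1....2
After op 2 (move_left): buffer="mdogmm" (len 6), cursors c1@0 c2@5, authorship 1....2
After op 3 (move_left): buffer="mdogmm" (len 6), cursors c1@0 c2@4, authorship 1....2
After op 4 (insert('i')): buffer="imdogimm" (len 8), cursors c1@1 c2@6, authorship 11...2.2
After op 5 (move_right): buffer="imdogimm" (len 8), cursors c1@2 c2@7, authorship 11...2.2
Authorship (.=original, N=cursor N): 1 1 . . . 2 . 2
Index 5: author = 2

Answer: cursor 2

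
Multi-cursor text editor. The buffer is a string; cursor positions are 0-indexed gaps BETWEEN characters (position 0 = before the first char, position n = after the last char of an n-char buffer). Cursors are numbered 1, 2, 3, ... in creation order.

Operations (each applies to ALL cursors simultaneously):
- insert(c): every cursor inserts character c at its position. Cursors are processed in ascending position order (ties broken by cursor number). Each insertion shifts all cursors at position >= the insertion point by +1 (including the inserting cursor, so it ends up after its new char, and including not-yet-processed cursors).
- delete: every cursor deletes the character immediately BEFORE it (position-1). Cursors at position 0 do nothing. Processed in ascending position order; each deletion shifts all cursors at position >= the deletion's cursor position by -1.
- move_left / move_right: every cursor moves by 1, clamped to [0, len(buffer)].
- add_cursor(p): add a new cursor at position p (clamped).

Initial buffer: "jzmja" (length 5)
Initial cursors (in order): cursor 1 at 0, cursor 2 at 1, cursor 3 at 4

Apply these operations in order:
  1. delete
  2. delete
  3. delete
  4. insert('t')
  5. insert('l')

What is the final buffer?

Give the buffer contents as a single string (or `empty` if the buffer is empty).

After op 1 (delete): buffer="zma" (len 3), cursors c1@0 c2@0 c3@2, authorship ...
After op 2 (delete): buffer="za" (len 2), cursors c1@0 c2@0 c3@1, authorship ..
After op 3 (delete): buffer="a" (len 1), cursors c1@0 c2@0 c3@0, authorship .
After op 4 (insert('t')): buffer="ttta" (len 4), cursors c1@3 c2@3 c3@3, authorship 123.
After op 5 (insert('l')): buffer="tttllla" (len 7), cursors c1@6 c2@6 c3@6, authorship 123123.

Answer: tttllla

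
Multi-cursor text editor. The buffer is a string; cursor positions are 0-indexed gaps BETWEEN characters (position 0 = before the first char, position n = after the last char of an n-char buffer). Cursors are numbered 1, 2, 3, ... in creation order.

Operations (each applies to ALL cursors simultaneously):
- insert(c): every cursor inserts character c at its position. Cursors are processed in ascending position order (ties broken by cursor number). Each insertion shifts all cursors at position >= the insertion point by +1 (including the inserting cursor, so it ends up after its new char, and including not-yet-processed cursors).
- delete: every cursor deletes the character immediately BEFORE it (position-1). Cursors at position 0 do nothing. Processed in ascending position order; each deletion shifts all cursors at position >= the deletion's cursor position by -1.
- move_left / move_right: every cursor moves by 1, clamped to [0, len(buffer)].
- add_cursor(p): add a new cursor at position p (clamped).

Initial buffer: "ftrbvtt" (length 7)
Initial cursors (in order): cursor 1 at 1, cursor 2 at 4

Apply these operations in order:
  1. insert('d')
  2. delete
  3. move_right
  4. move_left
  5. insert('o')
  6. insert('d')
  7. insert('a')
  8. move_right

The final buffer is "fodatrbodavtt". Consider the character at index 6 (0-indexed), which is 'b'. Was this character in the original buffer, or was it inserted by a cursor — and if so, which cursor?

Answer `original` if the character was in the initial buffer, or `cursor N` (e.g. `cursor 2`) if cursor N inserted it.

Answer: original

Derivation:
After op 1 (insert('d')): buffer="fdtrbdvtt" (len 9), cursors c1@2 c2@6, authorship .1...2...
After op 2 (delete): buffer="ftrbvtt" (len 7), cursors c1@1 c2@4, authorship .......
After op 3 (move_right): buffer="ftrbvtt" (len 7), cursors c1@2 c2@5, authorship .......
After op 4 (move_left): buffer="ftrbvtt" (len 7), cursors c1@1 c2@4, authorship .......
After op 5 (insert('o')): buffer="fotrbovtt" (len 9), cursors c1@2 c2@6, authorship .1...2...
After op 6 (insert('d')): buffer="fodtrbodvtt" (len 11), cursors c1@3 c2@8, authorship .11...22...
After op 7 (insert('a')): buffer="fodatrbodavtt" (len 13), cursors c1@4 c2@10, authorship .111...222...
After op 8 (move_right): buffer="fodatrbodavtt" (len 13), cursors c1@5 c2@11, authorship .111...222...
Authorship (.=original, N=cursor N): . 1 1 1 . . . 2 2 2 . . .
Index 6: author = original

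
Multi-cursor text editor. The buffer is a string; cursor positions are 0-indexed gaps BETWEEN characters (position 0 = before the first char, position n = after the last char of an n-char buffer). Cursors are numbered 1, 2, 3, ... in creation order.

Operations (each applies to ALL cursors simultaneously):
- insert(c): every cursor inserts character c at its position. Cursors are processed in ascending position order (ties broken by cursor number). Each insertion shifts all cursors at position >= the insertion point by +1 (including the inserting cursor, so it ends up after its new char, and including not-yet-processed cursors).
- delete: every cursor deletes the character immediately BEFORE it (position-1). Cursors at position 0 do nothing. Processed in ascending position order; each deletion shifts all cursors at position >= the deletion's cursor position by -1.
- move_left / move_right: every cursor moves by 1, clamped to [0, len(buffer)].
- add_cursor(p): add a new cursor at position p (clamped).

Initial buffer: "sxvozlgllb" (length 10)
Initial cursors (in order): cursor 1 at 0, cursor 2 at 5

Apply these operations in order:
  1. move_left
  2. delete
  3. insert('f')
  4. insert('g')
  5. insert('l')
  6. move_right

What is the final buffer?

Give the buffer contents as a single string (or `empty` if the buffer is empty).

After op 1 (move_left): buffer="sxvozlgllb" (len 10), cursors c1@0 c2@4, authorship ..........
After op 2 (delete): buffer="sxvzlgllb" (len 9), cursors c1@0 c2@3, authorship .........
After op 3 (insert('f')): buffer="fsxvfzlgllb" (len 11), cursors c1@1 c2@5, authorship 1...2......
After op 4 (insert('g')): buffer="fgsxvfgzlgllb" (len 13), cursors c1@2 c2@7, authorship 11...22......
After op 5 (insert('l')): buffer="fglsxvfglzlgllb" (len 15), cursors c1@3 c2@9, authorship 111...222......
After op 6 (move_right): buffer="fglsxvfglzlgllb" (len 15), cursors c1@4 c2@10, authorship 111...222......

Answer: fglsxvfglzlgllb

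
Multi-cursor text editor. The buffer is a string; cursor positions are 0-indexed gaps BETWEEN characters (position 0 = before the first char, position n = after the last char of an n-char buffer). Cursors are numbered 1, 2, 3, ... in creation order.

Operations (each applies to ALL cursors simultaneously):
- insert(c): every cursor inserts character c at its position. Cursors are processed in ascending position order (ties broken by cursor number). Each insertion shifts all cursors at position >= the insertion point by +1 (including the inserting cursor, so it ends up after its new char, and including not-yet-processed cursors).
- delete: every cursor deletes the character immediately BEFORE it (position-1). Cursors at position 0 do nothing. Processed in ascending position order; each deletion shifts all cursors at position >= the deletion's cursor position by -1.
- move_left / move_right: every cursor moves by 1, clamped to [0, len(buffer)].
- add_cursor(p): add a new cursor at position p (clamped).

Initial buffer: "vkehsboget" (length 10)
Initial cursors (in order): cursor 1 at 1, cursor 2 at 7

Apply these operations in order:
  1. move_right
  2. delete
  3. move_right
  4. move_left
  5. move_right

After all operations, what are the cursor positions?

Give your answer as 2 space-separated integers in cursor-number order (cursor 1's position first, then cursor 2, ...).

After op 1 (move_right): buffer="vkehsboget" (len 10), cursors c1@2 c2@8, authorship ..........
After op 2 (delete): buffer="vehsboet" (len 8), cursors c1@1 c2@6, authorship ........
After op 3 (move_right): buffer="vehsboet" (len 8), cursors c1@2 c2@7, authorship ........
After op 4 (move_left): buffer="vehsboet" (len 8), cursors c1@1 c2@6, authorship ........
After op 5 (move_right): buffer="vehsboet" (len 8), cursors c1@2 c2@7, authorship ........

Answer: 2 7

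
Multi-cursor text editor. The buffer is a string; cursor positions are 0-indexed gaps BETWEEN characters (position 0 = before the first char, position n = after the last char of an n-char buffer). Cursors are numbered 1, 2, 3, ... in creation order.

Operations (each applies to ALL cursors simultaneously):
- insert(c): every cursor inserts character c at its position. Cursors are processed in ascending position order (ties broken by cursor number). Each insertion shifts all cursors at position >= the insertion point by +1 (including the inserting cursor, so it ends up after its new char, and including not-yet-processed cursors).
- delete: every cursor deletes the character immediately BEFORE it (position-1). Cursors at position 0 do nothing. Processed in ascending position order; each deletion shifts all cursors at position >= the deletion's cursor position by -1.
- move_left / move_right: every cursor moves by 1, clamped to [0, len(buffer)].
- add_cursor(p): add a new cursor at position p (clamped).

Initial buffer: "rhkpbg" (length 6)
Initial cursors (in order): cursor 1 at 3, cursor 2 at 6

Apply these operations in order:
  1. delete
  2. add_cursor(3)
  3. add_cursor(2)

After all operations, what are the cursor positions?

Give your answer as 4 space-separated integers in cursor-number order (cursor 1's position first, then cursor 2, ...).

After op 1 (delete): buffer="rhpb" (len 4), cursors c1@2 c2@4, authorship ....
After op 2 (add_cursor(3)): buffer="rhpb" (len 4), cursors c1@2 c3@3 c2@4, authorship ....
After op 3 (add_cursor(2)): buffer="rhpb" (len 4), cursors c1@2 c4@2 c3@3 c2@4, authorship ....

Answer: 2 4 3 2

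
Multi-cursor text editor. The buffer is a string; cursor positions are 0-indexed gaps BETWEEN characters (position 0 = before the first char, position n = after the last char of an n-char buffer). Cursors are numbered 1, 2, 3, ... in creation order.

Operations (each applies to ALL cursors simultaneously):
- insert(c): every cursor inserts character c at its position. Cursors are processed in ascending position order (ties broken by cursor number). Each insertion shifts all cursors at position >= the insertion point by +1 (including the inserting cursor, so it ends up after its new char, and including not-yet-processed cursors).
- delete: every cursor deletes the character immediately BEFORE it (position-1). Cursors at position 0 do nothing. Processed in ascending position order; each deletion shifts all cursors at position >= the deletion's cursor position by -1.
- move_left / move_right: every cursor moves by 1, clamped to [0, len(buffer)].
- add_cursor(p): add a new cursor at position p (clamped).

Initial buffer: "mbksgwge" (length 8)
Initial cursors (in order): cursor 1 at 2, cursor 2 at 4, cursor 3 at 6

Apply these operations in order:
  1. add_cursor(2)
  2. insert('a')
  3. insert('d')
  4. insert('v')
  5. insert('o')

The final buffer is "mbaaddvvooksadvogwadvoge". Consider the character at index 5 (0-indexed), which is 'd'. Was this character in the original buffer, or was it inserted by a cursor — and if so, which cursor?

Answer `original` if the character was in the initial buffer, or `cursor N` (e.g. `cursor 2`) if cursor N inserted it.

After op 1 (add_cursor(2)): buffer="mbksgwge" (len 8), cursors c1@2 c4@2 c2@4 c3@6, authorship ........
After op 2 (insert('a')): buffer="mbaaksagwage" (len 12), cursors c1@4 c4@4 c2@7 c3@10, authorship ..14..2..3..
After op 3 (insert('d')): buffer="mbaaddksadgwadge" (len 16), cursors c1@6 c4@6 c2@10 c3@14, authorship ..1414..22..33..
After op 4 (insert('v')): buffer="mbaaddvvksadvgwadvge" (len 20), cursors c1@8 c4@8 c2@13 c3@18, authorship ..141414..222..333..
After op 5 (insert('o')): buffer="mbaaddvvooksadvogwadvoge" (len 24), cursors c1@10 c4@10 c2@16 c3@22, authorship ..14141414..2222..3333..
Authorship (.=original, N=cursor N): . . 1 4 1 4 1 4 1 4 . . 2 2 2 2 . . 3 3 3 3 . .
Index 5: author = 4

Answer: cursor 4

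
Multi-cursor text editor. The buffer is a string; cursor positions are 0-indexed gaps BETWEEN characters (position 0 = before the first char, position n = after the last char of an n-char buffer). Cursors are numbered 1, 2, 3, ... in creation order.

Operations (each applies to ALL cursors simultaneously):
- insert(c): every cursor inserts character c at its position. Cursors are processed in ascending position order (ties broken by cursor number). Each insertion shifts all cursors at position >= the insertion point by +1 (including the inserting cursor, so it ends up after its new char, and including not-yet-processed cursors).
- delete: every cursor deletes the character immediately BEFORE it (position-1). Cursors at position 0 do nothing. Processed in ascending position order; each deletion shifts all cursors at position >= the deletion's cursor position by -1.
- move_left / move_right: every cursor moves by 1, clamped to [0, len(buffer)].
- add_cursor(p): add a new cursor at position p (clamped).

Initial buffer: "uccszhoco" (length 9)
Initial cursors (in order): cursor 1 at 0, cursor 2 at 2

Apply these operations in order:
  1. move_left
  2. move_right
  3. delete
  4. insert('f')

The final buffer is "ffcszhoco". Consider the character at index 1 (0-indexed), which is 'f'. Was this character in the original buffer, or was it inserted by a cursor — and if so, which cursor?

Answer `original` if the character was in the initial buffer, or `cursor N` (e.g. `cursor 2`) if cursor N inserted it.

Answer: cursor 2

Derivation:
After op 1 (move_left): buffer="uccszhoco" (len 9), cursors c1@0 c2@1, authorship .........
After op 2 (move_right): buffer="uccszhoco" (len 9), cursors c1@1 c2@2, authorship .........
After op 3 (delete): buffer="cszhoco" (len 7), cursors c1@0 c2@0, authorship .......
After op 4 (insert('f')): buffer="ffcszhoco" (len 9), cursors c1@2 c2@2, authorship 12.......
Authorship (.=original, N=cursor N): 1 2 . . . . . . .
Index 1: author = 2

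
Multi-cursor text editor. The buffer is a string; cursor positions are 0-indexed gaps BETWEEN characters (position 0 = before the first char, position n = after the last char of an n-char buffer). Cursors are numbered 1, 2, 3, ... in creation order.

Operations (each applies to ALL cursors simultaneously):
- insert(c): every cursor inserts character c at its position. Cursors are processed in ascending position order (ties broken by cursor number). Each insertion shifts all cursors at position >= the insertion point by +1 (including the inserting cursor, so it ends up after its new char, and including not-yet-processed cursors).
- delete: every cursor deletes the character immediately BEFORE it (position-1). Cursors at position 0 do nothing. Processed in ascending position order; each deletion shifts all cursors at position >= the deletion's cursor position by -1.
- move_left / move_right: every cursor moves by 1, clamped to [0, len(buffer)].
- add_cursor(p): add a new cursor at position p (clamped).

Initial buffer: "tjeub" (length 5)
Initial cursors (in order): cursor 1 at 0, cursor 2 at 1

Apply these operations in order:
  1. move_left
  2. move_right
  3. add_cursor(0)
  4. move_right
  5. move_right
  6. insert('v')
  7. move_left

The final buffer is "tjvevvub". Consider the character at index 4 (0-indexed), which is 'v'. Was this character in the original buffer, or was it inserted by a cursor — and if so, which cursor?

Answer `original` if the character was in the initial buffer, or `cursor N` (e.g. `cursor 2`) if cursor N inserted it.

Answer: cursor 1

Derivation:
After op 1 (move_left): buffer="tjeub" (len 5), cursors c1@0 c2@0, authorship .....
After op 2 (move_right): buffer="tjeub" (len 5), cursors c1@1 c2@1, authorship .....
After op 3 (add_cursor(0)): buffer="tjeub" (len 5), cursors c3@0 c1@1 c2@1, authorship .....
After op 4 (move_right): buffer="tjeub" (len 5), cursors c3@1 c1@2 c2@2, authorship .....
After op 5 (move_right): buffer="tjeub" (len 5), cursors c3@2 c1@3 c2@3, authorship .....
After op 6 (insert('v')): buffer="tjvevvub" (len 8), cursors c3@3 c1@6 c2@6, authorship ..3.12..
After op 7 (move_left): buffer="tjvevvub" (len 8), cursors c3@2 c1@5 c2@5, authorship ..3.12..
Authorship (.=original, N=cursor N): . . 3 . 1 2 . .
Index 4: author = 1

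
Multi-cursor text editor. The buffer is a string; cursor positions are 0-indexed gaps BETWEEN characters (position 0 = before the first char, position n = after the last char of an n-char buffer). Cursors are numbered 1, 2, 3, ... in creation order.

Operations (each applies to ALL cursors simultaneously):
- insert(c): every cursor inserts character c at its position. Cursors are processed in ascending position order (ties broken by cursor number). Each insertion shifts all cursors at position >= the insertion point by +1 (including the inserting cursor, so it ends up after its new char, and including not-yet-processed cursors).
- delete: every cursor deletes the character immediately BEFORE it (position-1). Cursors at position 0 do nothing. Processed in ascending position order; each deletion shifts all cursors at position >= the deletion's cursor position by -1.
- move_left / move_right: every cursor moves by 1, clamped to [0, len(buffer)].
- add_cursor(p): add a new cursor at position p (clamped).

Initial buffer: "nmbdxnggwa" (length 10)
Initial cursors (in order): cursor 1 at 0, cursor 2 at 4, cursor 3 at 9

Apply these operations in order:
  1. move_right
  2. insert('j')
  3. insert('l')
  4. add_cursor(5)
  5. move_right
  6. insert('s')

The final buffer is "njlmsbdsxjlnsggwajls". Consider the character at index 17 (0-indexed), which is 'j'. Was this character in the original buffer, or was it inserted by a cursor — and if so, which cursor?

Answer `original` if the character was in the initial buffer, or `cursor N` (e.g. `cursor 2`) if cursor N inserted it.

After op 1 (move_right): buffer="nmbdxnggwa" (len 10), cursors c1@1 c2@5 c3@10, authorship ..........
After op 2 (insert('j')): buffer="njmbdxjnggwaj" (len 13), cursors c1@2 c2@7 c3@13, authorship .1....2.....3
After op 3 (insert('l')): buffer="njlmbdxjlnggwajl" (len 16), cursors c1@3 c2@9 c3@16, authorship .11....22.....33
After op 4 (add_cursor(5)): buffer="njlmbdxjlnggwajl" (len 16), cursors c1@3 c4@5 c2@9 c3@16, authorship .11....22.....33
After op 5 (move_right): buffer="njlmbdxjlnggwajl" (len 16), cursors c1@4 c4@6 c2@10 c3@16, authorship .11....22.....33
After op 6 (insert('s')): buffer="njlmsbdsxjlnsggwajls" (len 20), cursors c1@5 c4@8 c2@13 c3@20, authorship .11.1..4.22.2....333
Authorship (.=original, N=cursor N): . 1 1 . 1 . . 4 . 2 2 . 2 . . . . 3 3 3
Index 17: author = 3

Answer: cursor 3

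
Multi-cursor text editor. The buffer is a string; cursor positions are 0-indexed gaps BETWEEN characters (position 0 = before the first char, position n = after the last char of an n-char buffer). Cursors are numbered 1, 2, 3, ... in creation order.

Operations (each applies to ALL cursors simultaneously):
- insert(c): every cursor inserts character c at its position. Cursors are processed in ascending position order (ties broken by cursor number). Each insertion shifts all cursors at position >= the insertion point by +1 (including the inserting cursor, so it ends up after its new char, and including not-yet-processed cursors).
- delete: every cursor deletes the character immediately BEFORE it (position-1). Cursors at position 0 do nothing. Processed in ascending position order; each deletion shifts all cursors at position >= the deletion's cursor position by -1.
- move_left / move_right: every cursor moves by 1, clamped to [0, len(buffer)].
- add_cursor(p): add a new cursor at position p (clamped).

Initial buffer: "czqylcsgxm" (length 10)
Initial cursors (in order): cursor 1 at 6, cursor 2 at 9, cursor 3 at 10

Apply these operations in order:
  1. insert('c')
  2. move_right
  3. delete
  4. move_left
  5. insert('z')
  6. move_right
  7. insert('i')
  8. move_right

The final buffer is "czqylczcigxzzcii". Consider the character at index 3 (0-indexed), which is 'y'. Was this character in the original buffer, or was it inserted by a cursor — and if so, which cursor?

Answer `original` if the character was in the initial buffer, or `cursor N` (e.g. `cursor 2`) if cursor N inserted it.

After op 1 (insert('c')): buffer="czqylccsgxcmc" (len 13), cursors c1@7 c2@11 c3@13, authorship ......1...2.3
After op 2 (move_right): buffer="czqylccsgxcmc" (len 13), cursors c1@8 c2@12 c3@13, authorship ......1...2.3
After op 3 (delete): buffer="czqylccgxc" (len 10), cursors c1@7 c2@10 c3@10, authorship ......1..2
After op 4 (move_left): buffer="czqylccgxc" (len 10), cursors c1@6 c2@9 c3@9, authorship ......1..2
After op 5 (insert('z')): buffer="czqylczcgxzzc" (len 13), cursors c1@7 c2@12 c3@12, authorship ......11..232
After op 6 (move_right): buffer="czqylczcgxzzc" (len 13), cursors c1@8 c2@13 c3@13, authorship ......11..232
After op 7 (insert('i')): buffer="czqylczcigxzzcii" (len 16), cursors c1@9 c2@16 c3@16, authorship ......111..23223
After op 8 (move_right): buffer="czqylczcigxzzcii" (len 16), cursors c1@10 c2@16 c3@16, authorship ......111..23223
Authorship (.=original, N=cursor N): . . . . . . 1 1 1 . . 2 3 2 2 3
Index 3: author = original

Answer: original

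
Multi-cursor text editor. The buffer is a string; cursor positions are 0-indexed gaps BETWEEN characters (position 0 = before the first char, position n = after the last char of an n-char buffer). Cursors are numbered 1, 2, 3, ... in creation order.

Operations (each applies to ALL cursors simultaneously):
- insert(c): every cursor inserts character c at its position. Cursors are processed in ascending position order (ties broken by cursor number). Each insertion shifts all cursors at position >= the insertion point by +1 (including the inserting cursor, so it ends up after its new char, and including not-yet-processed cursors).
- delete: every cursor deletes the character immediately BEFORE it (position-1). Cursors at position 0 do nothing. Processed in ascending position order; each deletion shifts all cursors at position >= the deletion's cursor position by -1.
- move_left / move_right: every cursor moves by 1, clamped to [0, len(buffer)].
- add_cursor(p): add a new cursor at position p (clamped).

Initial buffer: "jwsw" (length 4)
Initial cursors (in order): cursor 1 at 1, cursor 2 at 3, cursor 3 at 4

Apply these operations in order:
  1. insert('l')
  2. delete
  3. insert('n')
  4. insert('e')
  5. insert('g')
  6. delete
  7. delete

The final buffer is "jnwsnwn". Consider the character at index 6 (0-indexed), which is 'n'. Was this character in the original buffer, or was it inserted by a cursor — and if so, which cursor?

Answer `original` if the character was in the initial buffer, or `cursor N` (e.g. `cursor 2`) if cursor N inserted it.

After op 1 (insert('l')): buffer="jlwslwl" (len 7), cursors c1@2 c2@5 c3@7, authorship .1..2.3
After op 2 (delete): buffer="jwsw" (len 4), cursors c1@1 c2@3 c3@4, authorship ....
After op 3 (insert('n')): buffer="jnwsnwn" (len 7), cursors c1@2 c2@5 c3@7, authorship .1..2.3
After op 4 (insert('e')): buffer="jnewsnewne" (len 10), cursors c1@3 c2@7 c3@10, authorship .11..22.33
After op 5 (insert('g')): buffer="jnegwsnegwneg" (len 13), cursors c1@4 c2@9 c3@13, authorship .111..222.333
After op 6 (delete): buffer="jnewsnewne" (len 10), cursors c1@3 c2@7 c3@10, authorship .11..22.33
After op 7 (delete): buffer="jnwsnwn" (len 7), cursors c1@2 c2@5 c3@7, authorship .1..2.3
Authorship (.=original, N=cursor N): . 1 . . 2 . 3
Index 6: author = 3

Answer: cursor 3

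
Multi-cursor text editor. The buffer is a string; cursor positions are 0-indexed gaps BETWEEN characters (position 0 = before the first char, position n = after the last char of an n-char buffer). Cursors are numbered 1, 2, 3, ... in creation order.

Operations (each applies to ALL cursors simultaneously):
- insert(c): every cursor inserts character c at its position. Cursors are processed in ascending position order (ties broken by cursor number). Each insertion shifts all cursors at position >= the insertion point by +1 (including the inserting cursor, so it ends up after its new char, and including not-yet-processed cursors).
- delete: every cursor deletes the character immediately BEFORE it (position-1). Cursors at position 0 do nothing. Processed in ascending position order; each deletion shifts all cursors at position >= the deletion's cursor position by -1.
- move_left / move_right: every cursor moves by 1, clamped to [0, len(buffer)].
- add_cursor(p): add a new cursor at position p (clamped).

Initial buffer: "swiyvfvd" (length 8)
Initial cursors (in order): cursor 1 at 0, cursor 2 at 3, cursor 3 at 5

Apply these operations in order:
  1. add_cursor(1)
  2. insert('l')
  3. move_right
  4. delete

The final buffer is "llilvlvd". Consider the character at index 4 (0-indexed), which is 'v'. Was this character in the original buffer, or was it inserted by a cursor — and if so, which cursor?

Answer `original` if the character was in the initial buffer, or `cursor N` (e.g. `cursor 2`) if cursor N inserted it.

Answer: original

Derivation:
After op 1 (add_cursor(1)): buffer="swiyvfvd" (len 8), cursors c1@0 c4@1 c2@3 c3@5, authorship ........
After op 2 (insert('l')): buffer="lslwilyvlfvd" (len 12), cursors c1@1 c4@3 c2@6 c3@9, authorship 1.4..2..3...
After op 3 (move_right): buffer="lslwilyvlfvd" (len 12), cursors c1@2 c4@4 c2@7 c3@10, authorship 1.4..2..3...
After op 4 (delete): buffer="llilvlvd" (len 8), cursors c1@1 c4@2 c2@4 c3@6, authorship 14.2.3..
Authorship (.=original, N=cursor N): 1 4 . 2 . 3 . .
Index 4: author = original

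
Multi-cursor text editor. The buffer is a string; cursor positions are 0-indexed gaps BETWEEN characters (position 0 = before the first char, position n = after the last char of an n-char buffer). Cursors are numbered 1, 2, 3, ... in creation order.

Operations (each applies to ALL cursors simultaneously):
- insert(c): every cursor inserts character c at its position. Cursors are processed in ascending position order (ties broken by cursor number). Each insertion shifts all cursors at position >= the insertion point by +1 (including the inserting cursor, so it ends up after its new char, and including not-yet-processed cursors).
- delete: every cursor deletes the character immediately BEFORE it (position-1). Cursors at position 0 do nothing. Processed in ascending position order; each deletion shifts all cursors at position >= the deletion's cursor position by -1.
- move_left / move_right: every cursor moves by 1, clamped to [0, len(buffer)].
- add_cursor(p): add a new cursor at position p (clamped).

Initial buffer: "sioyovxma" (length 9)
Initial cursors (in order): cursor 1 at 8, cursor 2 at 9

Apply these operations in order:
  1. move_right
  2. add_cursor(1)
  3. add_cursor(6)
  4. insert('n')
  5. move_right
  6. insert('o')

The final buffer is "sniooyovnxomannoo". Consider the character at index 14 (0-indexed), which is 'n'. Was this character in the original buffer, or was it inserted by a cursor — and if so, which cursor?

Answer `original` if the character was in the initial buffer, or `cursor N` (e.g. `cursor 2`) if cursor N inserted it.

Answer: cursor 2

Derivation:
After op 1 (move_right): buffer="sioyovxma" (len 9), cursors c1@9 c2@9, authorship .........
After op 2 (add_cursor(1)): buffer="sioyovxma" (len 9), cursors c3@1 c1@9 c2@9, authorship .........
After op 3 (add_cursor(6)): buffer="sioyovxma" (len 9), cursors c3@1 c4@6 c1@9 c2@9, authorship .........
After op 4 (insert('n')): buffer="snioyovnxmann" (len 13), cursors c3@2 c4@8 c1@13 c2@13, authorship .3.....4...12
After op 5 (move_right): buffer="snioyovnxmann" (len 13), cursors c3@3 c4@9 c1@13 c2@13, authorship .3.....4...12
After op 6 (insert('o')): buffer="sniooyovnxomannoo" (len 17), cursors c3@4 c4@11 c1@17 c2@17, authorship .3.3....4.4..1212
Authorship (.=original, N=cursor N): . 3 . 3 . . . . 4 . 4 . . 1 2 1 2
Index 14: author = 2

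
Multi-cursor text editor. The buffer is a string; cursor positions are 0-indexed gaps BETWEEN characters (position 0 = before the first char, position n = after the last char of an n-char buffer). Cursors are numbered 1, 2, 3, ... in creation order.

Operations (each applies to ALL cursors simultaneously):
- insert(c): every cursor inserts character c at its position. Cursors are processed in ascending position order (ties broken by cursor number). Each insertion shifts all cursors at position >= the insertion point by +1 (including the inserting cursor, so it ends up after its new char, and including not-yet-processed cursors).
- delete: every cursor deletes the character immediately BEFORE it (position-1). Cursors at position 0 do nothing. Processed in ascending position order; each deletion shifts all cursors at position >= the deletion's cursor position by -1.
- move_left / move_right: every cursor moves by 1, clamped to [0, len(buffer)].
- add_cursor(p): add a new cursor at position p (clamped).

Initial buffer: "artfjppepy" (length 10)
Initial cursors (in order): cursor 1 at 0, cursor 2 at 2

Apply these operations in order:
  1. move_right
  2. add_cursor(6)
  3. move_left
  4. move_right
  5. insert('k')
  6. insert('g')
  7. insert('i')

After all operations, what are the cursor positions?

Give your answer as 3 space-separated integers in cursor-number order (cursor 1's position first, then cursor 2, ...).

After op 1 (move_right): buffer="artfjppepy" (len 10), cursors c1@1 c2@3, authorship ..........
After op 2 (add_cursor(6)): buffer="artfjppepy" (len 10), cursors c1@1 c2@3 c3@6, authorship ..........
After op 3 (move_left): buffer="artfjppepy" (len 10), cursors c1@0 c2@2 c3@5, authorship ..........
After op 4 (move_right): buffer="artfjppepy" (len 10), cursors c1@1 c2@3 c3@6, authorship ..........
After op 5 (insert('k')): buffer="akrtkfjpkpepy" (len 13), cursors c1@2 c2@5 c3@9, authorship .1..2...3....
After op 6 (insert('g')): buffer="akgrtkgfjpkgpepy" (len 16), cursors c1@3 c2@7 c3@12, authorship .11..22...33....
After op 7 (insert('i')): buffer="akgirtkgifjpkgipepy" (len 19), cursors c1@4 c2@9 c3@15, authorship .111..222...333....

Answer: 4 9 15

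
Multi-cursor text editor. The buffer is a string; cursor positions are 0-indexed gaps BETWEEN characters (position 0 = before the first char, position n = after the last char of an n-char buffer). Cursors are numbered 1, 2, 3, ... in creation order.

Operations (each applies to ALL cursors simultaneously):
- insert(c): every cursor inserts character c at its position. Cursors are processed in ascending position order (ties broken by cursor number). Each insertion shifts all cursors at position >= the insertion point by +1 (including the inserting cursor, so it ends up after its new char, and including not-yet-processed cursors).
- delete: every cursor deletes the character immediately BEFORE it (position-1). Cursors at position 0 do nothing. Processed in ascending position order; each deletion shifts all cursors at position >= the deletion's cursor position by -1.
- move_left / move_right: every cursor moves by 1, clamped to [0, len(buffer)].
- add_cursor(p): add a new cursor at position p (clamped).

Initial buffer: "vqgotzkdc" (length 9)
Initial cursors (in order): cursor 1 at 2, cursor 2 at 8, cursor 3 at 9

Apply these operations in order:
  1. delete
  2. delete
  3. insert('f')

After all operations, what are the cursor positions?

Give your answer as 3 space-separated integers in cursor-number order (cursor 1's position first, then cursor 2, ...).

Answer: 1 6 6

Derivation:
After op 1 (delete): buffer="vgotzk" (len 6), cursors c1@1 c2@6 c3@6, authorship ......
After op 2 (delete): buffer="got" (len 3), cursors c1@0 c2@3 c3@3, authorship ...
After op 3 (insert('f')): buffer="fgotff" (len 6), cursors c1@1 c2@6 c3@6, authorship 1...23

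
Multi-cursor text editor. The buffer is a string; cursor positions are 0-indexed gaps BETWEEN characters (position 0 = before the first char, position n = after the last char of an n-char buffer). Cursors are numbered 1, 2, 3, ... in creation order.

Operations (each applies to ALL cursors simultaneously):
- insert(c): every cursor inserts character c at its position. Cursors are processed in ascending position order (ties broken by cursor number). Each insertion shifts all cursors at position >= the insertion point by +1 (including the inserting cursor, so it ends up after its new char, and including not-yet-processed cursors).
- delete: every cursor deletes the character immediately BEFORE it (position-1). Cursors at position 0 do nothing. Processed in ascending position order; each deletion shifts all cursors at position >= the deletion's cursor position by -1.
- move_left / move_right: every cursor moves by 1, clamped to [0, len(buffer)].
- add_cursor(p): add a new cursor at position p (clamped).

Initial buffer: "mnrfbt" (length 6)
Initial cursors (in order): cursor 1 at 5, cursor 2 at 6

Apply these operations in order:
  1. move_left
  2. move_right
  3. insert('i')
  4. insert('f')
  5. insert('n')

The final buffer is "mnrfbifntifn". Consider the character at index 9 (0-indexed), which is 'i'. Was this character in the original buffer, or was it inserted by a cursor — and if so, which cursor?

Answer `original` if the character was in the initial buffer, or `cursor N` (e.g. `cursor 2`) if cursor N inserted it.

Answer: cursor 2

Derivation:
After op 1 (move_left): buffer="mnrfbt" (len 6), cursors c1@4 c2@5, authorship ......
After op 2 (move_right): buffer="mnrfbt" (len 6), cursors c1@5 c2@6, authorship ......
After op 3 (insert('i')): buffer="mnrfbiti" (len 8), cursors c1@6 c2@8, authorship .....1.2
After op 4 (insert('f')): buffer="mnrfbiftif" (len 10), cursors c1@7 c2@10, authorship .....11.22
After op 5 (insert('n')): buffer="mnrfbifntifn" (len 12), cursors c1@8 c2@12, authorship .....111.222
Authorship (.=original, N=cursor N): . . . . . 1 1 1 . 2 2 2
Index 9: author = 2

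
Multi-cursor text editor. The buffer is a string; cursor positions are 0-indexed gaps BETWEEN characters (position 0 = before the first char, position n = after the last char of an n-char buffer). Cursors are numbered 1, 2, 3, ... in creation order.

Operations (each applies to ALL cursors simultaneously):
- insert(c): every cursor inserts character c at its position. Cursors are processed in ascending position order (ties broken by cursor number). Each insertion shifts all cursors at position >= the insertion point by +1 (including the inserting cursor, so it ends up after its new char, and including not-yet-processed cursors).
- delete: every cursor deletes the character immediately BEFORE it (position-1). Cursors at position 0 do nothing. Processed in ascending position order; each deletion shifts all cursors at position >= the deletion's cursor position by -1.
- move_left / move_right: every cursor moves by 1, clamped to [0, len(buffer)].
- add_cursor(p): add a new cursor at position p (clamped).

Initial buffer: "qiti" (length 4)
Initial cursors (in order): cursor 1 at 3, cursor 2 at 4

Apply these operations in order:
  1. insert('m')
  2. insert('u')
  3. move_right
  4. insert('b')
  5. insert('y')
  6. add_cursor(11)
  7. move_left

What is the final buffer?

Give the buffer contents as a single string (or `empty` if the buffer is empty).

After op 1 (insert('m')): buffer="qitmim" (len 6), cursors c1@4 c2@6, authorship ...1.2
After op 2 (insert('u')): buffer="qitmuimu" (len 8), cursors c1@5 c2@8, authorship ...11.22
After op 3 (move_right): buffer="qitmuimu" (len 8), cursors c1@6 c2@8, authorship ...11.22
After op 4 (insert('b')): buffer="qitmuibmub" (len 10), cursors c1@7 c2@10, authorship ...11.1222
After op 5 (insert('y')): buffer="qitmuibymuby" (len 12), cursors c1@8 c2@12, authorship ...11.112222
After op 6 (add_cursor(11)): buffer="qitmuibymuby" (len 12), cursors c1@8 c3@11 c2@12, authorship ...11.112222
After op 7 (move_left): buffer="qitmuibymuby" (len 12), cursors c1@7 c3@10 c2@11, authorship ...11.112222

Answer: qitmuibymuby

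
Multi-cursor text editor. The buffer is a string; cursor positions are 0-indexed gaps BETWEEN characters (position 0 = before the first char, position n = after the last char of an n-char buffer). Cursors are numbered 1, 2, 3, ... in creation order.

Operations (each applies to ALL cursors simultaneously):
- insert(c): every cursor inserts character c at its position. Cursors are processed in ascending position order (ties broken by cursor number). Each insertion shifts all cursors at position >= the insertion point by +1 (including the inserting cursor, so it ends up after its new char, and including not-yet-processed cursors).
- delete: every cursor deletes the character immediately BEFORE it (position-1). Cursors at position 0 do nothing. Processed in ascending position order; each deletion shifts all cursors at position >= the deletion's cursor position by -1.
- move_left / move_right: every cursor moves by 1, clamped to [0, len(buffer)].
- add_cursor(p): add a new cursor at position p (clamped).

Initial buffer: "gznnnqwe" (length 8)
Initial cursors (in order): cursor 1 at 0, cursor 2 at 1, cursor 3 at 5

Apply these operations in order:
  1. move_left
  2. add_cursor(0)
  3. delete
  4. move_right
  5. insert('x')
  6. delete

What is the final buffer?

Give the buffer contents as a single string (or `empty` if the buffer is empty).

Answer: gznnqwe

Derivation:
After op 1 (move_left): buffer="gznnnqwe" (len 8), cursors c1@0 c2@0 c3@4, authorship ........
After op 2 (add_cursor(0)): buffer="gznnnqwe" (len 8), cursors c1@0 c2@0 c4@0 c3@4, authorship ........
After op 3 (delete): buffer="gznnqwe" (len 7), cursors c1@0 c2@0 c4@0 c3@3, authorship .......
After op 4 (move_right): buffer="gznnqwe" (len 7), cursors c1@1 c2@1 c4@1 c3@4, authorship .......
After op 5 (insert('x')): buffer="gxxxznnxqwe" (len 11), cursors c1@4 c2@4 c4@4 c3@8, authorship .124...3...
After op 6 (delete): buffer="gznnqwe" (len 7), cursors c1@1 c2@1 c4@1 c3@4, authorship .......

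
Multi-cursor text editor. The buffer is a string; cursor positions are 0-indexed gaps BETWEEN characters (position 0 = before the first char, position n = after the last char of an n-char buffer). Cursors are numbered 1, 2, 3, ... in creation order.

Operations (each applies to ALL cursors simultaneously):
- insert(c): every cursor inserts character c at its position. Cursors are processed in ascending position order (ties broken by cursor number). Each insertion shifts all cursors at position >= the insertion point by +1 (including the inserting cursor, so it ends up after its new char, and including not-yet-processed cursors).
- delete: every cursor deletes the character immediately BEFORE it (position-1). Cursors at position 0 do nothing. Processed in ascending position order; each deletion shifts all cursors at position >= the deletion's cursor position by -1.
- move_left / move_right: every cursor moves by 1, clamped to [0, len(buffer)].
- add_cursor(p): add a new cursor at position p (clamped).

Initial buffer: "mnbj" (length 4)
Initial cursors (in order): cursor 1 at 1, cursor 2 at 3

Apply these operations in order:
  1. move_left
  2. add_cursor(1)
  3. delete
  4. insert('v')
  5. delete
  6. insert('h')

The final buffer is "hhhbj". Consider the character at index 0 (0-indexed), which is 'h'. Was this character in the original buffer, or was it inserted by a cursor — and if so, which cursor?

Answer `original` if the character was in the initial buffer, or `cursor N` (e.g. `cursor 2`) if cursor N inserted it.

Answer: cursor 1

Derivation:
After op 1 (move_left): buffer="mnbj" (len 4), cursors c1@0 c2@2, authorship ....
After op 2 (add_cursor(1)): buffer="mnbj" (len 4), cursors c1@0 c3@1 c2@2, authorship ....
After op 3 (delete): buffer="bj" (len 2), cursors c1@0 c2@0 c3@0, authorship ..
After op 4 (insert('v')): buffer="vvvbj" (len 5), cursors c1@3 c2@3 c3@3, authorship 123..
After op 5 (delete): buffer="bj" (len 2), cursors c1@0 c2@0 c3@0, authorship ..
After op 6 (insert('h')): buffer="hhhbj" (len 5), cursors c1@3 c2@3 c3@3, authorship 123..
Authorship (.=original, N=cursor N): 1 2 3 . .
Index 0: author = 1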